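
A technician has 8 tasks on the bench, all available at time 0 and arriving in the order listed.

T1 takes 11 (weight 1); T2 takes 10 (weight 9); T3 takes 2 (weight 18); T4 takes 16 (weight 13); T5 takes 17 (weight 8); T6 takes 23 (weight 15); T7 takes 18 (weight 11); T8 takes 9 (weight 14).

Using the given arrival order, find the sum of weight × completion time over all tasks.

5305

FIFO (arrival order): T1 T2 T3 T4 T5 T6 T7 T8.
T1: finishes 11, weight 1, w·C = 11
T2: finishes 21, weight 9, w·C = 189
T3: finishes 23, weight 18, w·C = 414
T4: finishes 39, weight 13, w·C = 507
T5: finishes 56, weight 8, w·C = 448
T6: finishes 79, weight 15, w·C = 1185
T7: finishes 97, weight 11, w·C = 1067
T8: finishes 106, weight 14, w·C = 1484
Sum = 11+189+414+507+448+1185+1067+1484 = 5305.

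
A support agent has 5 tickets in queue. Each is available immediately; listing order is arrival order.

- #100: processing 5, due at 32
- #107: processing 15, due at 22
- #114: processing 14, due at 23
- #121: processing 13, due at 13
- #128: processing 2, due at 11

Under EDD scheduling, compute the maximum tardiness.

EDD (increasing due date): #128 #121 #107 #114 #100.
#128: 0→2, due 11, tardiness 0
#121: 2→15, due 13, tardiness 2
#107: 15→30, due 22, tardiness 8
#114: 30→44, due 23, tardiness 21
#100: 44→49, due 32, tardiness 17
Maximum = 21.

21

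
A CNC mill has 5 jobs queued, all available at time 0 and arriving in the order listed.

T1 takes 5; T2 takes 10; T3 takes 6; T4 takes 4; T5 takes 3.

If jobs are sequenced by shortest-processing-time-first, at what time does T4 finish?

7

SPT (increasing processing time): T5 T4 T1 T3 T2.
T5: 0→3
T4: 3→7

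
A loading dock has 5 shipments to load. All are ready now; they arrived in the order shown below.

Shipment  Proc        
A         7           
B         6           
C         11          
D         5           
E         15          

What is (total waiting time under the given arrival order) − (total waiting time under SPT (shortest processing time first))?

10

FIFO (arrival order): A B C D E.
A: waits 0, runs 0→7
B: waits 7, runs 7→13
C: waits 13, runs 13→24
D: waits 24, runs 24→29
E: waits 29, runs 29→44
Sum = 0+7+13+24+29 = 73.
SPT (increasing processing time): D B A C E.
D: waits 0, runs 0→5
B: waits 5, runs 5→11
A: waits 11, runs 11→18
C: waits 18, runs 18→29
E: waits 29, runs 29→44
Sum = 0+5+11+18+29 = 63.
Difference = 73 − 63 = 10.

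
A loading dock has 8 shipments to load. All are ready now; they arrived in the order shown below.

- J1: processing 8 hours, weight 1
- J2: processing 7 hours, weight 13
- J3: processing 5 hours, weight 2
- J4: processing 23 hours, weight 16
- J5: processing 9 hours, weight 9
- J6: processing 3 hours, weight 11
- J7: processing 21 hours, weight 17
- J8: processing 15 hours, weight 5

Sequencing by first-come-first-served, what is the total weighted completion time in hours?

3751

FIFO (arrival order): J1 J2 J3 J4 J5 J6 J7 J8.
J1: finishes 8, weight 1, w·C = 8
J2: finishes 15, weight 13, w·C = 195
J3: finishes 20, weight 2, w·C = 40
J4: finishes 43, weight 16, w·C = 688
J5: finishes 52, weight 9, w·C = 468
J6: finishes 55, weight 11, w·C = 605
J7: finishes 76, weight 17, w·C = 1292
J8: finishes 91, weight 5, w·C = 455
Sum = 8+195+40+688+468+605+1292+455 = 3751.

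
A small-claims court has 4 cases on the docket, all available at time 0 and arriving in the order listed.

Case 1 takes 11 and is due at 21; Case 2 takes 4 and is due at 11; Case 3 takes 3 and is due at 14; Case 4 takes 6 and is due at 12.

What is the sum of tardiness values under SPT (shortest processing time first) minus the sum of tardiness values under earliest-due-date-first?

SPT (increasing processing time): Case 3 Case 2 Case 4 Case 1.
Case 3: 0→3, due 14, tardiness 0
Case 2: 3→7, due 11, tardiness 0
Case 4: 7→13, due 12, tardiness 1
Case 1: 13→24, due 21, tardiness 3
Sum = 0+0+1+3 = 4.
EDD (increasing due date): Case 2 Case 4 Case 3 Case 1.
Case 2: 0→4, due 11, tardiness 0
Case 4: 4→10, due 12, tardiness 0
Case 3: 10→13, due 14, tardiness 0
Case 1: 13→24, due 21, tardiness 3
Sum = 0+0+0+3 = 3.
Difference = 4 − 3 = 1.

1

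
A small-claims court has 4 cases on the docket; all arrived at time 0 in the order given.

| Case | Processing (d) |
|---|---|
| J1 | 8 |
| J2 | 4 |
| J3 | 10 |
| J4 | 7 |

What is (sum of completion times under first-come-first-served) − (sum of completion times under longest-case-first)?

-11

FIFO (arrival order): J1 J2 J3 J4.
J1: 0→8
J2: 8→12
J3: 12→22
J4: 22→29
Sum = 8+12+22+29 = 71.
LPT (decreasing processing time): J3 J1 J4 J2.
J3: 0→10
J1: 10→18
J4: 18→25
J2: 25→29
Sum = 10+18+25+29 = 82.
Difference = 71 − 82 = -11.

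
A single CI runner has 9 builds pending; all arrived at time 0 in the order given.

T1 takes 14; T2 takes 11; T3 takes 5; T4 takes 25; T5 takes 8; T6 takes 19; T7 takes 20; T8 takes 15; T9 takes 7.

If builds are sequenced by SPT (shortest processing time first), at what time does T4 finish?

124

SPT (increasing processing time): T3 T9 T5 T2 T1 T8 T6 T7 T4.
T3: 0→5
T9: 5→12
T5: 12→20
T2: 20→31
T1: 31→45
T8: 45→60
T6: 60→79
T7: 79→99
T4: 99→124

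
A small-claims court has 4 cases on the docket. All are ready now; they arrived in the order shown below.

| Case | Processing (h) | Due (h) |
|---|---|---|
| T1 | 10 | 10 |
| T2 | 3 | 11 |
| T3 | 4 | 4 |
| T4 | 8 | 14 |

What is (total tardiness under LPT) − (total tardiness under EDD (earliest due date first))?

15

LPT (decreasing processing time): T1 T4 T3 T2.
T1: 0→10, due 10, tardiness 0
T4: 10→18, due 14, tardiness 4
T3: 18→22, due 4, tardiness 18
T2: 22→25, due 11, tardiness 14
Sum = 0+4+18+14 = 36.
EDD (increasing due date): T3 T1 T2 T4.
T3: 0→4, due 4, tardiness 0
T1: 4→14, due 10, tardiness 4
T2: 14→17, due 11, tardiness 6
T4: 17→25, due 14, tardiness 11
Sum = 0+4+6+11 = 21.
Difference = 36 − 21 = 15.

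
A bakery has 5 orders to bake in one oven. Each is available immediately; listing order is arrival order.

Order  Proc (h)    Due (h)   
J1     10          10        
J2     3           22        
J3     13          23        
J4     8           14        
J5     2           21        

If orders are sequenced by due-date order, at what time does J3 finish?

EDD (increasing due date): J1 J4 J5 J2 J3.
J1: 0→10
J4: 10→18
J5: 18→20
J2: 20→23
J3: 23→36

36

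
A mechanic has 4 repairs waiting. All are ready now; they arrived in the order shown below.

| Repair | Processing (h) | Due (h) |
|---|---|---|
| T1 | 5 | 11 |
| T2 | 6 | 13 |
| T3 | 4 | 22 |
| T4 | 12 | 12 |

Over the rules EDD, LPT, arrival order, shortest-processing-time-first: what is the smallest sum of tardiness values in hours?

15

EDD (increasing due date): T1 T4 T2 T3.
T1: 0→5, due 11, tardiness 0
T4: 5→17, due 12, tardiness 5
T2: 17→23, due 13, tardiness 10
T3: 23→27, due 22, tardiness 5
Sum = 0+5+10+5 = 20.
LPT (decreasing processing time): T4 T2 T1 T3.
T4: 0→12, due 12, tardiness 0
T2: 12→18, due 13, tardiness 5
T1: 18→23, due 11, tardiness 12
T3: 23→27, due 22, tardiness 5
Sum = 0+5+12+5 = 22.
FIFO (arrival order): T1 T2 T3 T4.
T1: 0→5, due 11, tardiness 0
T2: 5→11, due 13, tardiness 0
T3: 11→15, due 22, tardiness 0
T4: 15→27, due 12, tardiness 15
Sum = 0+0+0+15 = 15.
SPT (increasing processing time): T3 T1 T2 T4.
T3: 0→4, due 22, tardiness 0
T1: 4→9, due 11, tardiness 0
T2: 9→15, due 13, tardiness 2
T4: 15→27, due 12, tardiness 15
Sum = 0+0+2+15 = 17.
EDD 20, LPT 22, FIFO 15, SPT 17 → minimum 15.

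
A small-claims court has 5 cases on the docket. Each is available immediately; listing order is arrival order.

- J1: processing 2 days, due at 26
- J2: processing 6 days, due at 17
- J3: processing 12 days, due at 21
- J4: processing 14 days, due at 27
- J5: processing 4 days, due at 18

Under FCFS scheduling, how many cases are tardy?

2

FIFO (arrival order): J1 J2 J3 J4 J5.
J1: 0→2, due 26, tardiness 0
J2: 2→8, due 17, tardiness 0
J3: 8→20, due 21, tardiness 0
J4: 20→34, due 27, tardiness 7
J5: 34→38, due 18, tardiness 20
Late cases: 2.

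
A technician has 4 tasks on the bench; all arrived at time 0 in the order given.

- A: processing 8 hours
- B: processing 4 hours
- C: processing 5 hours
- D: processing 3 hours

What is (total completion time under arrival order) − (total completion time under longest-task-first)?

-1

FIFO (arrival order): A B C D.
A: 0→8
B: 8→12
C: 12→17
D: 17→20
Sum = 8+12+17+20 = 57.
LPT (decreasing processing time): A C B D.
A: 0→8
C: 8→13
B: 13→17
D: 17→20
Sum = 8+13+17+20 = 58.
Difference = 57 − 58 = -1.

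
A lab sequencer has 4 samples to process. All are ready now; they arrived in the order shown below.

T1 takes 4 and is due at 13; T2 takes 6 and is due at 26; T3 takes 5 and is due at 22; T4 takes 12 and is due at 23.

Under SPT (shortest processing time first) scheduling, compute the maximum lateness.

4

SPT (increasing processing time): T1 T3 T2 T4.
T1: 0→4, due 13, lateness -9
T3: 4→9, due 22, lateness -13
T2: 9→15, due 26, lateness -11
T4: 15→27, due 23, lateness 4
Maximum = 4.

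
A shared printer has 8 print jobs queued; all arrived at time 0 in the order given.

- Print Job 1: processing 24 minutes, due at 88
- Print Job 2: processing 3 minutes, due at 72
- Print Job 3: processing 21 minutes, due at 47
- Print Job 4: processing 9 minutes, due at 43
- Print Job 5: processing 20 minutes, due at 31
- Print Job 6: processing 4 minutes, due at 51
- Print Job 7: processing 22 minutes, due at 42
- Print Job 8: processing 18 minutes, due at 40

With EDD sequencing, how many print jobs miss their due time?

EDD (increasing due date): Print Job 5 Print Job 8 Print Job 7 Print Job 4 Print Job 3 Print Job 6 Print Job 2 Print Job 1.
Print Job 5: 0→20, due 31, tardiness 0
Print Job 8: 20→38, due 40, tardiness 0
Print Job 7: 38→60, due 42, tardiness 18
Print Job 4: 60→69, due 43, tardiness 26
Print Job 3: 69→90, due 47, tardiness 43
Print Job 6: 90→94, due 51, tardiness 43
Print Job 2: 94→97, due 72, tardiness 25
Print Job 1: 97→121, due 88, tardiness 33
Late print jobs: 6.

6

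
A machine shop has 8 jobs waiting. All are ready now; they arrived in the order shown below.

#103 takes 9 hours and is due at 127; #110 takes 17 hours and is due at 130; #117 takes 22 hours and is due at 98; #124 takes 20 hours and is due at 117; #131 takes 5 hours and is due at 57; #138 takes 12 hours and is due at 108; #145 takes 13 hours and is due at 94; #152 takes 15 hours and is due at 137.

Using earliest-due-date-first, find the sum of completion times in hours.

479

EDD (increasing due date): #131 #145 #117 #138 #124 #103 #110 #152.
#131: 0→5
#145: 5→18
#117: 18→40
#138: 40→52
#124: 52→72
#103: 72→81
#110: 81→98
#152: 98→113
Sum = 5+18+40+52+72+81+98+113 = 479.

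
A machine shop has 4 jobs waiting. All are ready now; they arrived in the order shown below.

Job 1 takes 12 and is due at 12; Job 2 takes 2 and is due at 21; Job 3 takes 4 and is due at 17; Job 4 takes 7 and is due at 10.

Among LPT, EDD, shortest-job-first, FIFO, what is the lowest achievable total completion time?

LPT (decreasing processing time): Job 1 Job 4 Job 3 Job 2.
Job 1: 0→12
Job 4: 12→19
Job 3: 19→23
Job 2: 23→25
Sum = 12+19+23+25 = 79.
EDD (increasing due date): Job 4 Job 1 Job 3 Job 2.
Job 4: 0→7
Job 1: 7→19
Job 3: 19→23
Job 2: 23→25
Sum = 7+19+23+25 = 74.
SPT (increasing processing time): Job 2 Job 3 Job 4 Job 1.
Job 2: 0→2
Job 3: 2→6
Job 4: 6→13
Job 1: 13→25
Sum = 2+6+13+25 = 46.
FIFO (arrival order): Job 1 Job 2 Job 3 Job 4.
Job 1: 0→12
Job 2: 12→14
Job 3: 14→18
Job 4: 18→25
Sum = 12+14+18+25 = 69.
LPT 79, EDD 74, SPT 46, FIFO 69 → minimum 46.

46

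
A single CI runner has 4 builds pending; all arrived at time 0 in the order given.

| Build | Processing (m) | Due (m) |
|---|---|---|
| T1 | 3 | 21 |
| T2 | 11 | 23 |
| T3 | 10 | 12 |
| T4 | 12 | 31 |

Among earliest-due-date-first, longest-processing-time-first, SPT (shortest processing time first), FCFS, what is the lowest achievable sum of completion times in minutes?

EDD (increasing due date): T3 T1 T2 T4.
T3: 0→10
T1: 10→13
T2: 13→24
T4: 24→36
Sum = 10+13+24+36 = 83.
LPT (decreasing processing time): T4 T2 T3 T1.
T4: 0→12
T2: 12→23
T3: 23→33
T1: 33→36
Sum = 12+23+33+36 = 104.
SPT (increasing processing time): T1 T3 T2 T4.
T1: 0→3
T3: 3→13
T2: 13→24
T4: 24→36
Sum = 3+13+24+36 = 76.
FIFO (arrival order): T1 T2 T3 T4.
T1: 0→3
T2: 3→14
T3: 14→24
T4: 24→36
Sum = 3+14+24+36 = 77.
EDD 83, LPT 104, SPT 76, FIFO 77 → minimum 76.

76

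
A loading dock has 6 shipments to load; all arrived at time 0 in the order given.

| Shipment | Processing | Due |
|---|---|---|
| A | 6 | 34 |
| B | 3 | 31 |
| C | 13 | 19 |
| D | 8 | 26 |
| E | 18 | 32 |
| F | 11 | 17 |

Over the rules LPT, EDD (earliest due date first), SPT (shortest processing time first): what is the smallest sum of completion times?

LPT (decreasing processing time): E C F D A B.
E: 0→18
C: 18→31
F: 31→42
D: 42→50
A: 50→56
B: 56→59
Sum = 18+31+42+50+56+59 = 256.
EDD (increasing due date): F C D B E A.
F: 0→11
C: 11→24
D: 24→32
B: 32→35
E: 35→53
A: 53→59
Sum = 11+24+32+35+53+59 = 214.
SPT (increasing processing time): B A D F C E.
B: 0→3
A: 3→9
D: 9→17
F: 17→28
C: 28→41
E: 41→59
Sum = 3+9+17+28+41+59 = 157.
LPT 256, EDD 214, SPT 157 → minimum 157.

157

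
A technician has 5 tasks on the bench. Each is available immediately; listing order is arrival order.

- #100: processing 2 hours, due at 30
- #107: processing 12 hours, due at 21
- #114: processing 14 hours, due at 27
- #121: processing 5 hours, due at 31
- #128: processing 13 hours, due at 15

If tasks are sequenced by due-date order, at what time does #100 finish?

41

EDD (increasing due date): #128 #107 #114 #100 #121.
#128: 0→13
#107: 13→25
#114: 25→39
#100: 39→41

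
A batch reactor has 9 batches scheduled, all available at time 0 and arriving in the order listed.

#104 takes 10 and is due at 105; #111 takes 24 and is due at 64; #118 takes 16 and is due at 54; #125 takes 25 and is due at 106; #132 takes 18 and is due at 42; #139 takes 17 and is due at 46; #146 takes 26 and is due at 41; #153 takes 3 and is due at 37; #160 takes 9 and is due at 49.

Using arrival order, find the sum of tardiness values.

411

FIFO (arrival order): #104 #111 #118 #125 #132 #139 #146 #153 #160.
#104: 0→10, due 105, tardiness 0
#111: 10→34, due 64, tardiness 0
#118: 34→50, due 54, tardiness 0
#125: 50→75, due 106, tardiness 0
#132: 75→93, due 42, tardiness 51
#139: 93→110, due 46, tardiness 64
#146: 110→136, due 41, tardiness 95
#153: 136→139, due 37, tardiness 102
#160: 139→148, due 49, tardiness 99
Sum = 0+0+0+0+51+64+95+102+99 = 411.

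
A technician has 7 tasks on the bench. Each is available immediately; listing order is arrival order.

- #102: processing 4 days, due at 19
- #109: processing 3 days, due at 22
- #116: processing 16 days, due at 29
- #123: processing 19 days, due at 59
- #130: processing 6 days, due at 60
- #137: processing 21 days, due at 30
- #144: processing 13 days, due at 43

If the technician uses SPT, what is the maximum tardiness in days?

SPT (increasing processing time): #109 #102 #130 #144 #116 #123 #137.
#109: 0→3, due 22, tardiness 0
#102: 3→7, due 19, tardiness 0
#130: 7→13, due 60, tardiness 0
#144: 13→26, due 43, tardiness 0
#116: 26→42, due 29, tardiness 13
#123: 42→61, due 59, tardiness 2
#137: 61→82, due 30, tardiness 52
Maximum = 52.

52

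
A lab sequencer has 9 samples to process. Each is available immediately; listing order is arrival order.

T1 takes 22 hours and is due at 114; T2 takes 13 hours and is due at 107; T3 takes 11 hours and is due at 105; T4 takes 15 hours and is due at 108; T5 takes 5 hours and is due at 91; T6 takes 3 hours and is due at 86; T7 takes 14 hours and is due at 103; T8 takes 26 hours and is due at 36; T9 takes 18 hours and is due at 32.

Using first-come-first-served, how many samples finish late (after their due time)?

2

FIFO (arrival order): T1 T2 T3 T4 T5 T6 T7 T8 T9.
T1: 0→22, due 114, tardiness 0
T2: 22→35, due 107, tardiness 0
T3: 35→46, due 105, tardiness 0
T4: 46→61, due 108, tardiness 0
T5: 61→66, due 91, tardiness 0
T6: 66→69, due 86, tardiness 0
T7: 69→83, due 103, tardiness 0
T8: 83→109, due 36, tardiness 73
T9: 109→127, due 32, tardiness 95
Late samples: 2.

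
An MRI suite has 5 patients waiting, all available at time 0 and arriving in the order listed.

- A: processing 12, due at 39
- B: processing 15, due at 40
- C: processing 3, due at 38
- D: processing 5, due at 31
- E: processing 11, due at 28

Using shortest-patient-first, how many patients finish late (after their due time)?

SPT (increasing processing time): C D E A B.
C: 0→3, due 38, tardiness 0
D: 3→8, due 31, tardiness 0
E: 8→19, due 28, tardiness 0
A: 19→31, due 39, tardiness 0
B: 31→46, due 40, tardiness 6
Late patients: 1.

1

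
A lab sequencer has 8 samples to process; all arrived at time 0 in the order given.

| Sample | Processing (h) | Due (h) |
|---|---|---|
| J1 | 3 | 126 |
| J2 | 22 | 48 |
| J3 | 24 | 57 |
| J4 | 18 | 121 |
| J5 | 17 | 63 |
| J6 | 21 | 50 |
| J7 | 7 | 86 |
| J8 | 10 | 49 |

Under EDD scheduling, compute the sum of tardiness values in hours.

69

EDD (increasing due date): J2 J8 J6 J3 J5 J7 J4 J1.
J2: 0→22, due 48, tardiness 0
J8: 22→32, due 49, tardiness 0
J6: 32→53, due 50, tardiness 3
J3: 53→77, due 57, tardiness 20
J5: 77→94, due 63, tardiness 31
J7: 94→101, due 86, tardiness 15
J4: 101→119, due 121, tardiness 0
J1: 119→122, due 126, tardiness 0
Sum = 0+0+3+20+31+15+0+0 = 69.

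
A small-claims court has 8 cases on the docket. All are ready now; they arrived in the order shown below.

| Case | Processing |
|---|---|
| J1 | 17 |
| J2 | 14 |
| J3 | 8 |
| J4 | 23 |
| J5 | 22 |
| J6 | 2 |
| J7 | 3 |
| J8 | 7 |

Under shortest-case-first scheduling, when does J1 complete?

SPT (increasing processing time): J6 J7 J8 J3 J2 J1 J5 J4.
J6: 0→2
J7: 2→5
J8: 5→12
J3: 12→20
J2: 20→34
J1: 34→51

51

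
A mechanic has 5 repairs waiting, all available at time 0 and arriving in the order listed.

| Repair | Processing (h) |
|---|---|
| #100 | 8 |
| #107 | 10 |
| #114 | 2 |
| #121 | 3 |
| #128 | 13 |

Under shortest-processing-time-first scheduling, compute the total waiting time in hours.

43

SPT (increasing processing time): #114 #121 #100 #107 #128.
#114: waits 0, runs 0→2
#121: waits 2, runs 2→5
#100: waits 5, runs 5→13
#107: waits 13, runs 13→23
#128: waits 23, runs 23→36
Sum = 0+2+5+13+23 = 43.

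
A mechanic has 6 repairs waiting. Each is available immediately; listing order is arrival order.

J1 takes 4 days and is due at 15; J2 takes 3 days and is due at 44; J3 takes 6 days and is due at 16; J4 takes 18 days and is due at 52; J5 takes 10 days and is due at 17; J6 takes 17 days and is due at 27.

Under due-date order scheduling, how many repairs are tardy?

EDD (increasing due date): J1 J3 J5 J6 J2 J4.
J1: 0→4, due 15, tardiness 0
J3: 4→10, due 16, tardiness 0
J5: 10→20, due 17, tardiness 3
J6: 20→37, due 27, tardiness 10
J2: 37→40, due 44, tardiness 0
J4: 40→58, due 52, tardiness 6
Late repairs: 3.

3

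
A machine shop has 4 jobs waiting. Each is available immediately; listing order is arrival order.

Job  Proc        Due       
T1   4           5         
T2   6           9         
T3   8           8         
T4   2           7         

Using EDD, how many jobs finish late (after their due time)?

2

EDD (increasing due date): T1 T4 T3 T2.
T1: 0→4, due 5, tardiness 0
T4: 4→6, due 7, tardiness 0
T3: 6→14, due 8, tardiness 6
T2: 14→20, due 9, tardiness 11
Late jobs: 2.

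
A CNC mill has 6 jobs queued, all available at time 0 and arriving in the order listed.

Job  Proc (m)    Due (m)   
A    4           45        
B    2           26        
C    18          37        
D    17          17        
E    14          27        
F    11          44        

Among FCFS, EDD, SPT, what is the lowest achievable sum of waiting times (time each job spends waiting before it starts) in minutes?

104

FIFO (arrival order): A B C D E F.
A: waits 0, runs 0→4
B: waits 4, runs 4→6
C: waits 6, runs 6→24
D: waits 24, runs 24→41
E: waits 41, runs 41→55
F: waits 55, runs 55→66
Sum = 0+4+6+24+41+55 = 130.
EDD (increasing due date): D B E C F A.
D: waits 0, runs 0→17
B: waits 17, runs 17→19
E: waits 19, runs 19→33
C: waits 33, runs 33→51
F: waits 51, runs 51→62
A: waits 62, runs 62→66
Sum = 0+17+19+33+51+62 = 182.
SPT (increasing processing time): B A F E D C.
B: waits 0, runs 0→2
A: waits 2, runs 2→6
F: waits 6, runs 6→17
E: waits 17, runs 17→31
D: waits 31, runs 31→48
C: waits 48, runs 48→66
Sum = 0+2+6+17+31+48 = 104.
FIFO 130, EDD 182, SPT 104 → minimum 104.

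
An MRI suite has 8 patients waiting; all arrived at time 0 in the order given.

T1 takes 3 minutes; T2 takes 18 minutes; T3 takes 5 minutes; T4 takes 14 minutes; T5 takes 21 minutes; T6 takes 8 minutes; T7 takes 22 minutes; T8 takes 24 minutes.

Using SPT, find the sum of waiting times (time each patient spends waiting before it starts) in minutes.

265

SPT (increasing processing time): T1 T3 T6 T4 T2 T5 T7 T8.
T1: waits 0, runs 0→3
T3: waits 3, runs 3→8
T6: waits 8, runs 8→16
T4: waits 16, runs 16→30
T2: waits 30, runs 30→48
T5: waits 48, runs 48→69
T7: waits 69, runs 69→91
T8: waits 91, runs 91→115
Sum = 0+3+8+16+30+48+69+91 = 265.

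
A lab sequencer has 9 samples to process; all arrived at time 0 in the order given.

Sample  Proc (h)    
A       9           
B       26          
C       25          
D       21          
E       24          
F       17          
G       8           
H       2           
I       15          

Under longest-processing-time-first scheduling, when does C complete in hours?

LPT (decreasing processing time): B C E D F I A G H.
B: 0→26
C: 26→51

51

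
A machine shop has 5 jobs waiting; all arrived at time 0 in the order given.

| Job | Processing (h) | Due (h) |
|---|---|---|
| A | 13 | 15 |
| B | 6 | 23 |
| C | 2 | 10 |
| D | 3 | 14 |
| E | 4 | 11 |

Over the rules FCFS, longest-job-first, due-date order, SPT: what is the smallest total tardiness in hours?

FIFO (arrival order): A B C D E.
A: 0→13, due 15, tardiness 0
B: 13→19, due 23, tardiness 0
C: 19→21, due 10, tardiness 11
D: 21→24, due 14, tardiness 10
E: 24→28, due 11, tardiness 17
Sum = 0+0+11+10+17 = 38.
LPT (decreasing processing time): A B E D C.
A: 0→13, due 15, tardiness 0
B: 13→19, due 23, tardiness 0
E: 19→23, due 11, tardiness 12
D: 23→26, due 14, tardiness 12
C: 26→28, due 10, tardiness 18
Sum = 0+0+12+12+18 = 42.
EDD (increasing due date): C E D A B.
C: 0→2, due 10, tardiness 0
E: 2→6, due 11, tardiness 0
D: 6→9, due 14, tardiness 0
A: 9→22, due 15, tardiness 7
B: 22→28, due 23, tardiness 5
Sum = 0+0+0+7+5 = 12.
SPT (increasing processing time): C D E B A.
C: 0→2, due 10, tardiness 0
D: 2→5, due 14, tardiness 0
E: 5→9, due 11, tardiness 0
B: 9→15, due 23, tardiness 0
A: 15→28, due 15, tardiness 13
Sum = 0+0+0+0+13 = 13.
FIFO 38, LPT 42, EDD 12, SPT 13 → minimum 12.

12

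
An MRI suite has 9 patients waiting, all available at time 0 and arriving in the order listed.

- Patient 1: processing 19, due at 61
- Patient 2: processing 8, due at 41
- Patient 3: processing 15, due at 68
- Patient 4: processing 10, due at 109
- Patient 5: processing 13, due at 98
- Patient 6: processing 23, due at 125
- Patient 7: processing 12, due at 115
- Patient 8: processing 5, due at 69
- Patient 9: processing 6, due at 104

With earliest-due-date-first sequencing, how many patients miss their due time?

0

EDD (increasing due date): Patient 2 Patient 1 Patient 3 Patient 8 Patient 5 Patient 9 Patient 4 Patient 7 Patient 6.
Patient 2: 0→8, due 41, tardiness 0
Patient 1: 8→27, due 61, tardiness 0
Patient 3: 27→42, due 68, tardiness 0
Patient 8: 42→47, due 69, tardiness 0
Patient 5: 47→60, due 98, tardiness 0
Patient 9: 60→66, due 104, tardiness 0
Patient 4: 66→76, due 109, tardiness 0
Patient 7: 76→88, due 115, tardiness 0
Patient 6: 88→111, due 125, tardiness 0
Late patients: 0.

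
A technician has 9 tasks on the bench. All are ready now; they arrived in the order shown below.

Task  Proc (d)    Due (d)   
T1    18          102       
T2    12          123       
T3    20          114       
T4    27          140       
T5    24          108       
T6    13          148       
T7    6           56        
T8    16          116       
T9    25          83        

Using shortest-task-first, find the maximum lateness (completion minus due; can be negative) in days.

51

SPT (increasing processing time): T7 T2 T6 T8 T1 T3 T5 T9 T4.
T7: 0→6, due 56, lateness -50
T2: 6→18, due 123, lateness -105
T6: 18→31, due 148, lateness -117
T8: 31→47, due 116, lateness -69
T1: 47→65, due 102, lateness -37
T3: 65→85, due 114, lateness -29
T5: 85→109, due 108, lateness 1
T9: 109→134, due 83, lateness 51
T4: 134→161, due 140, lateness 21
Maximum = 51.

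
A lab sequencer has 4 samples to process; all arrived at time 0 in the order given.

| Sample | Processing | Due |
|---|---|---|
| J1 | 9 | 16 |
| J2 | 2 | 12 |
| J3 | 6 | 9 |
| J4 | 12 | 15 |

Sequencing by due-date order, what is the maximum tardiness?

13

EDD (increasing due date): J3 J2 J4 J1.
J3: 0→6, due 9, tardiness 0
J2: 6→8, due 12, tardiness 0
J4: 8→20, due 15, tardiness 5
J1: 20→29, due 16, tardiness 13
Maximum = 13.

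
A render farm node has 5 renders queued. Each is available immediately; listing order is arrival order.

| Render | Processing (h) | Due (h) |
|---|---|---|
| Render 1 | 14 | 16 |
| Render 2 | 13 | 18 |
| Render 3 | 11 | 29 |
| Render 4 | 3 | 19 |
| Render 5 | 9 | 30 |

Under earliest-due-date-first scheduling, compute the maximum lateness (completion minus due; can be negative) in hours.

EDD (increasing due date): Render 1 Render 2 Render 4 Render 3 Render 5.
Render 1: 0→14, due 16, lateness -2
Render 2: 14→27, due 18, lateness 9
Render 4: 27→30, due 19, lateness 11
Render 3: 30→41, due 29, lateness 12
Render 5: 41→50, due 30, lateness 20
Maximum = 20.

20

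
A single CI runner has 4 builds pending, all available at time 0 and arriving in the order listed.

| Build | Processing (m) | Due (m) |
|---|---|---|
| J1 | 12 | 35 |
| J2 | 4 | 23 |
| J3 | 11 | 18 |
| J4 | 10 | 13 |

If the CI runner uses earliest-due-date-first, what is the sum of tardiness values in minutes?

7

EDD (increasing due date): J4 J3 J2 J1.
J4: 0→10, due 13, tardiness 0
J3: 10→21, due 18, tardiness 3
J2: 21→25, due 23, tardiness 2
J1: 25→37, due 35, tardiness 2
Sum = 0+3+2+2 = 7.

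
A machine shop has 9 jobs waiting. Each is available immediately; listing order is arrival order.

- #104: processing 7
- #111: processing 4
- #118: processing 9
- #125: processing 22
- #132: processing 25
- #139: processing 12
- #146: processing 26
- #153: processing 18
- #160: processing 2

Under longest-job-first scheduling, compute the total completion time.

823

LPT (decreasing processing time): #146 #132 #125 #153 #139 #118 #104 #111 #160.
#146: 0→26
#132: 26→51
#125: 51→73
#153: 73→91
#139: 91→103
#118: 103→112
#104: 112→119
#111: 119→123
#160: 123→125
Sum = 26+51+73+91+103+112+119+123+125 = 823.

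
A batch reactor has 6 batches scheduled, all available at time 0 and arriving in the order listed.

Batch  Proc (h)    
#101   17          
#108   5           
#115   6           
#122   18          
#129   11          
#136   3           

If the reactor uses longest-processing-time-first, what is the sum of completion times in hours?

268

LPT (decreasing processing time): #122 #101 #129 #115 #108 #136.
#122: 0→18
#101: 18→35
#129: 35→46
#115: 46→52
#108: 52→57
#136: 57→60
Sum = 18+35+46+52+57+60 = 268.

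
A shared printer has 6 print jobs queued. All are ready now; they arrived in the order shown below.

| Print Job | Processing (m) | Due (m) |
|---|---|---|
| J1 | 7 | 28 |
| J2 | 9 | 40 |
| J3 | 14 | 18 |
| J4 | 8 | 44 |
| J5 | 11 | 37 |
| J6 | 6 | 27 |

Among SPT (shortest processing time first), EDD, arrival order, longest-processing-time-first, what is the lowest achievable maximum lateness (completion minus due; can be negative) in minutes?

SPT (increasing processing time): J6 J1 J4 J2 J5 J3.
J6: 0→6, due 27, lateness -21
J1: 6→13, due 28, lateness -15
J4: 13→21, due 44, lateness -23
J2: 21→30, due 40, lateness -10
J5: 30→41, due 37, lateness 4
J3: 41→55, due 18, lateness 37
Maximum = 37.
EDD (increasing due date): J3 J6 J1 J5 J2 J4.
J3: 0→14, due 18, lateness -4
J6: 14→20, due 27, lateness -7
J1: 20→27, due 28, lateness -1
J5: 27→38, due 37, lateness 1
J2: 38→47, due 40, lateness 7
J4: 47→55, due 44, lateness 11
Maximum = 11.
FIFO (arrival order): J1 J2 J3 J4 J5 J6.
J1: 0→7, due 28, lateness -21
J2: 7→16, due 40, lateness -24
J3: 16→30, due 18, lateness 12
J4: 30→38, due 44, lateness -6
J5: 38→49, due 37, lateness 12
J6: 49→55, due 27, lateness 28
Maximum = 28.
LPT (decreasing processing time): J3 J5 J2 J4 J1 J6.
J3: 0→14, due 18, lateness -4
J5: 14→25, due 37, lateness -12
J2: 25→34, due 40, lateness -6
J4: 34→42, due 44, lateness -2
J1: 42→49, due 28, lateness 21
J6: 49→55, due 27, lateness 28
Maximum = 28.
SPT 37, EDD 11, FIFO 28, LPT 28 → minimum 11.

11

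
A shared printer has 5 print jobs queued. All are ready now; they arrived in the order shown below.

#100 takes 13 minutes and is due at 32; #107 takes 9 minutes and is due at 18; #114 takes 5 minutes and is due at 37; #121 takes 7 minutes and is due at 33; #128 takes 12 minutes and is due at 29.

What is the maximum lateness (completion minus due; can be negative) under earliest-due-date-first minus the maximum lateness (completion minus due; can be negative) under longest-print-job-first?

EDD (increasing due date): #107 #128 #100 #121 #114.
#107: 0→9, due 18, lateness -9
#128: 9→21, due 29, lateness -8
#100: 21→34, due 32, lateness 2
#121: 34→41, due 33, lateness 8
#114: 41→46, due 37, lateness 9
Maximum = 9.
LPT (decreasing processing time): #100 #128 #107 #121 #114.
#100: 0→13, due 32, lateness -19
#128: 13→25, due 29, lateness -4
#107: 25→34, due 18, lateness 16
#121: 34→41, due 33, lateness 8
#114: 41→46, due 37, lateness 9
Maximum = 16.
Difference = 9 − 16 = -7.

-7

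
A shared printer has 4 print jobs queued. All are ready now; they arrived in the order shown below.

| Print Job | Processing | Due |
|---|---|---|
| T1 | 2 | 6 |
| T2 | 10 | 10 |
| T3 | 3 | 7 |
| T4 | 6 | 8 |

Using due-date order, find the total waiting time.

18

EDD (increasing due date): T1 T3 T4 T2.
T1: waits 0, runs 0→2
T3: waits 2, runs 2→5
T4: waits 5, runs 5→11
T2: waits 11, runs 11→21
Sum = 0+2+5+11 = 18.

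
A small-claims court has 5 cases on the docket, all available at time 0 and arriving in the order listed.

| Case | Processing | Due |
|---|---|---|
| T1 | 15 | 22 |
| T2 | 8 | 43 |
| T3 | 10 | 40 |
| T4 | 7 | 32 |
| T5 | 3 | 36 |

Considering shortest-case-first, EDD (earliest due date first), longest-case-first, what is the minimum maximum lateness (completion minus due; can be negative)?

0

SPT (increasing processing time): T5 T4 T2 T3 T1.
T5: 0→3, due 36, lateness -33
T4: 3→10, due 32, lateness -22
T2: 10→18, due 43, lateness -25
T3: 18→28, due 40, lateness -12
T1: 28→43, due 22, lateness 21
Maximum = 21.
EDD (increasing due date): T1 T4 T5 T3 T2.
T1: 0→15, due 22, lateness -7
T4: 15→22, due 32, lateness -10
T5: 22→25, due 36, lateness -11
T3: 25→35, due 40, lateness -5
T2: 35→43, due 43, lateness 0
Maximum = 0.
LPT (decreasing processing time): T1 T3 T2 T4 T5.
T1: 0→15, due 22, lateness -7
T3: 15→25, due 40, lateness -15
T2: 25→33, due 43, lateness -10
T4: 33→40, due 32, lateness 8
T5: 40→43, due 36, lateness 7
Maximum = 8.
SPT 21, EDD 0, LPT 8 → minimum 0.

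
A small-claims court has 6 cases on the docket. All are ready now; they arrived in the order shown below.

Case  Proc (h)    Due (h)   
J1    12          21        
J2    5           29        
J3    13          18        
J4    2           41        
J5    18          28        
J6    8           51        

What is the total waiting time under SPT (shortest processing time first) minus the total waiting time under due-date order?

SPT (increasing processing time): J4 J2 J6 J1 J3 J5.
J4: waits 0, runs 0→2
J2: waits 2, runs 2→7
J6: waits 7, runs 7→15
J1: waits 15, runs 15→27
J3: waits 27, runs 27→40
J5: waits 40, runs 40→58
Sum = 0+2+7+15+27+40 = 91.
EDD (increasing due date): J3 J1 J5 J2 J4 J6.
J3: waits 0, runs 0→13
J1: waits 13, runs 13→25
J5: waits 25, runs 25→43
J2: waits 43, runs 43→48
J4: waits 48, runs 48→50
J6: waits 50, runs 50→58
Sum = 0+13+25+43+48+50 = 179.
Difference = 91 − 179 = -88.

-88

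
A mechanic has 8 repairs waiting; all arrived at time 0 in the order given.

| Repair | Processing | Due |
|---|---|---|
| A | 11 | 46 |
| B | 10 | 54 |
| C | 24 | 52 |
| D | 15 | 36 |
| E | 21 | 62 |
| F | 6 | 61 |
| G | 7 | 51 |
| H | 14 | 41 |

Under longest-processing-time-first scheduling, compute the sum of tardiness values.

LPT (decreasing processing time): C E D H A B G F.
C: 0→24, due 52, tardiness 0
E: 24→45, due 62, tardiness 0
D: 45→60, due 36, tardiness 24
H: 60→74, due 41, tardiness 33
A: 74→85, due 46, tardiness 39
B: 85→95, due 54, tardiness 41
G: 95→102, due 51, tardiness 51
F: 102→108, due 61, tardiness 47
Sum = 0+0+24+33+39+41+51+47 = 235.

235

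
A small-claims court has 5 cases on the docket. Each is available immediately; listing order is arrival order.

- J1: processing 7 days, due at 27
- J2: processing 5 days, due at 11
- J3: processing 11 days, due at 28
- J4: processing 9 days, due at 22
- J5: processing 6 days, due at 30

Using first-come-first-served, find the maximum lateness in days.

10

FIFO (arrival order): J1 J2 J3 J4 J5.
J1: 0→7, due 27, lateness -20
J2: 7→12, due 11, lateness 1
J3: 12→23, due 28, lateness -5
J4: 23→32, due 22, lateness 10
J5: 32→38, due 30, lateness 8
Maximum = 10.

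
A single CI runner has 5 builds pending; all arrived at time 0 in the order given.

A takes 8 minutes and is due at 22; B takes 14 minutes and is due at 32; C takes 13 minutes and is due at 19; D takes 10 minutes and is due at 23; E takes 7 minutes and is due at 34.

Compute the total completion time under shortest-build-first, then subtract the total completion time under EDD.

SPT (increasing processing time): E A D C B.
E: 0→7
A: 7→15
D: 15→25
C: 25→38
B: 38→52
Sum = 7+15+25+38+52 = 137.
EDD (increasing due date): C A D B E.
C: 0→13
A: 13→21
D: 21→31
B: 31→45
E: 45→52
Sum = 13+21+31+45+52 = 162.
Difference = 137 − 162 = -25.

-25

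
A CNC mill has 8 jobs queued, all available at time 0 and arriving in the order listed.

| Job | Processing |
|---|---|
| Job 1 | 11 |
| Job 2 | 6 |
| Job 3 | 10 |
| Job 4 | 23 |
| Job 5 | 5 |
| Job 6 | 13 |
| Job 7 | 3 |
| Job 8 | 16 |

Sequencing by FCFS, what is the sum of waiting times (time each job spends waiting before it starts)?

299

FIFO (arrival order): Job 1 Job 2 Job 3 Job 4 Job 5 Job 6 Job 7 Job 8.
Job 1: waits 0, runs 0→11
Job 2: waits 11, runs 11→17
Job 3: waits 17, runs 17→27
Job 4: waits 27, runs 27→50
Job 5: waits 50, runs 50→55
Job 6: waits 55, runs 55→68
Job 7: waits 68, runs 68→71
Job 8: waits 71, runs 71→87
Sum = 0+11+17+27+50+55+68+71 = 299.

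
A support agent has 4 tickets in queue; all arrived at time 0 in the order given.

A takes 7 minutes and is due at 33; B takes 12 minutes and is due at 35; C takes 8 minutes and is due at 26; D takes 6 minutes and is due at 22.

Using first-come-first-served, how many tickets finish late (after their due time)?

FIFO (arrival order): A B C D.
A: 0→7, due 33, tardiness 0
B: 7→19, due 35, tardiness 0
C: 19→27, due 26, tardiness 1
D: 27→33, due 22, tardiness 11
Late tickets: 2.

2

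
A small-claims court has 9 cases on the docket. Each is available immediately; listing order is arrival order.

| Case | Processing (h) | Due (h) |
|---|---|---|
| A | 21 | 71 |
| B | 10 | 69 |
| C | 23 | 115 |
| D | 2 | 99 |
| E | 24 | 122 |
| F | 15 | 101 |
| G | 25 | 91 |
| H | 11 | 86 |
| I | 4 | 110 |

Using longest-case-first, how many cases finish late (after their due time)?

6

LPT (decreasing processing time): G E C A F H B I D.
G: 0→25, due 91, tardiness 0
E: 25→49, due 122, tardiness 0
C: 49→72, due 115, tardiness 0
A: 72→93, due 71, tardiness 22
F: 93→108, due 101, tardiness 7
H: 108→119, due 86, tardiness 33
B: 119→129, due 69, tardiness 60
I: 129→133, due 110, tardiness 23
D: 133→135, due 99, tardiness 36
Late cases: 6.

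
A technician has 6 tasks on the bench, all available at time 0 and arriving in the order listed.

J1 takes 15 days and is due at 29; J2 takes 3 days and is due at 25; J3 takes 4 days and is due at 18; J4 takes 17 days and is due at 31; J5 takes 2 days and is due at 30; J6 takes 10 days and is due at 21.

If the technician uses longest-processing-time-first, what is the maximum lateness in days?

28

LPT (decreasing processing time): J4 J1 J6 J3 J2 J5.
J4: 0→17, due 31, lateness -14
J1: 17→32, due 29, lateness 3
J6: 32→42, due 21, lateness 21
J3: 42→46, due 18, lateness 28
J2: 46→49, due 25, lateness 24
J5: 49→51, due 30, lateness 21
Maximum = 28.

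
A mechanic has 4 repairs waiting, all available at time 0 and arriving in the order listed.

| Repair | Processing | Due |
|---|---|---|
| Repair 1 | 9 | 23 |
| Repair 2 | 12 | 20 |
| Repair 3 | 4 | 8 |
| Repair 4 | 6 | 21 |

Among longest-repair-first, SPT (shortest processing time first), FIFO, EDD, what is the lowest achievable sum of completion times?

64

LPT (decreasing processing time): Repair 2 Repair 1 Repair 4 Repair 3.
Repair 2: 0→12
Repair 1: 12→21
Repair 4: 21→27
Repair 3: 27→31
Sum = 12+21+27+31 = 91.
SPT (increasing processing time): Repair 3 Repair 4 Repair 1 Repair 2.
Repair 3: 0→4
Repair 4: 4→10
Repair 1: 10→19
Repair 2: 19→31
Sum = 4+10+19+31 = 64.
FIFO (arrival order): Repair 1 Repair 2 Repair 3 Repair 4.
Repair 1: 0→9
Repair 2: 9→21
Repair 3: 21→25
Repair 4: 25→31
Sum = 9+21+25+31 = 86.
EDD (increasing due date): Repair 3 Repair 2 Repair 4 Repair 1.
Repair 3: 0→4
Repair 2: 4→16
Repair 4: 16→22
Repair 1: 22→31
Sum = 4+16+22+31 = 73.
LPT 91, SPT 64, FIFO 86, EDD 73 → minimum 64.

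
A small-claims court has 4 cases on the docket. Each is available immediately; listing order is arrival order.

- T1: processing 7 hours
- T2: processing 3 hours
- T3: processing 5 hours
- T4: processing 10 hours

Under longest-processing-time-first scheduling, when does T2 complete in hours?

LPT (decreasing processing time): T4 T1 T3 T2.
T4: 0→10
T1: 10→17
T3: 17→22
T2: 22→25

25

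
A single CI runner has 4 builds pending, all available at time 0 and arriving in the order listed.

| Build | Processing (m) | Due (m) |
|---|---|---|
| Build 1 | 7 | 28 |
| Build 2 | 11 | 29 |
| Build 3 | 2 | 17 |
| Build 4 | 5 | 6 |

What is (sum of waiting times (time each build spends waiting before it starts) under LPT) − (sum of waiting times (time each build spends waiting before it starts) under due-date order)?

LPT (decreasing processing time): Build 2 Build 1 Build 4 Build 3.
Build 2: waits 0, runs 0→11
Build 1: waits 11, runs 11→18
Build 4: waits 18, runs 18→23
Build 3: waits 23, runs 23→25
Sum = 0+11+18+23 = 52.
EDD (increasing due date): Build 4 Build 3 Build 1 Build 2.
Build 4: waits 0, runs 0→5
Build 3: waits 5, runs 5→7
Build 1: waits 7, runs 7→14
Build 2: waits 14, runs 14→25
Sum = 0+5+7+14 = 26.
Difference = 52 − 26 = 26.

26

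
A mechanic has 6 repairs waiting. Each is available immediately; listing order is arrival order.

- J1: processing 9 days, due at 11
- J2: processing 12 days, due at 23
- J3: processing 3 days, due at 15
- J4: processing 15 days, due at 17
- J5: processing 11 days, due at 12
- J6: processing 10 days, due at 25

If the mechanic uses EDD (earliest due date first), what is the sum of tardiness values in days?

99

EDD (increasing due date): J1 J5 J3 J4 J2 J6.
J1: 0→9, due 11, tardiness 0
J5: 9→20, due 12, tardiness 8
J3: 20→23, due 15, tardiness 8
J4: 23→38, due 17, tardiness 21
J2: 38→50, due 23, tardiness 27
J6: 50→60, due 25, tardiness 35
Sum = 0+8+8+21+27+35 = 99.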